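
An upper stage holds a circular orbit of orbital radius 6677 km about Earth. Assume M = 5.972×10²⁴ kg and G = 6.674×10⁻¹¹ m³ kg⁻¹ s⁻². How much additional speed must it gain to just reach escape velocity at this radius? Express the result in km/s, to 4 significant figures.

μ = GM = 6.674×10⁻¹¹ × 5.972×10²⁴ = 3.986×10¹⁴ m³/s².
r = 6677 km = 6.677×10⁶ m.
Circular speed v_c = √(μ/r) = 7726 m/s.
Escape speed v_esc = √(2μ/r) = √2 × v_c = 10930 m/s.
Δv = v_esc − v_c = 3200 m/s = 3.200 km/s.

Δv ≈ 3.200 km/s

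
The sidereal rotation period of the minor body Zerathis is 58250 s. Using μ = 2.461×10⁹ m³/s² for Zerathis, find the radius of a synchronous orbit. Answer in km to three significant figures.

A synchronous orbit has period T, so by Kepler's third law a = (μT²/4π²)^(1/3).
μT²/4π² = 2.461×10⁹ × (5.825×10⁴)² / 39.48 = 2.115×10¹⁷ m³.
a = 5.958×10⁵ m = 595.82 km.

r_sync ≈ 596 km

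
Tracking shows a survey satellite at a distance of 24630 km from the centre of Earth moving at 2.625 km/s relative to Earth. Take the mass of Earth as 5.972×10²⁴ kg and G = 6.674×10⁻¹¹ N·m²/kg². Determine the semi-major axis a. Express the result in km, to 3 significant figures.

a ≈ 15600 km

μ = GM = 6.674×10⁻¹¹ × 5.972×10²⁴ = 3.986×10¹⁴ m³/s².
r = 2.463×10⁷ m.
Vis-viva rearranged: 1/a = 2/r − v²/μ = 8.120×10⁻⁸ − 1.729×10⁻⁸ = 6.391×10⁻⁸ m⁻¹.
a = 1.565×10⁷ m = 15646 km.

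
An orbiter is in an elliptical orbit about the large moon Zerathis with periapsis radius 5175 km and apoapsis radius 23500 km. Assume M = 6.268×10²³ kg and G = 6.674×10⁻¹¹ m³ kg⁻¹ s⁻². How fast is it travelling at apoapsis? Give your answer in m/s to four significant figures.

μ = GM = 6.674×10⁻¹¹ × 6.268×10²³ = 4.183×10¹³ m³/s².
Semi-major axis a = (r_p + r_a)/2 = 14338 km = 1.434×10⁷ m.
Vis-viva: v² = μ(2/r − 1/a) = 4.183×10¹³ × (8.511×10⁻⁸ − 6.975×10⁻⁸) = 6.425×10⁵ m²/s².
v = 801.6 m/s.

v ≈ 801.6 m/s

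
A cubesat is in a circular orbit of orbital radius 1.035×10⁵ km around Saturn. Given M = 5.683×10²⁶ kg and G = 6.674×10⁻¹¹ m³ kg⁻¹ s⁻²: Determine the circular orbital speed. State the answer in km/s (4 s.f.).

μ = GM = 6.674×10⁻¹¹ × 5.683×10²⁶ = 3.793×10¹⁶ m³/s².
r = 1.035×10⁵ km = 1.035×10⁸ m.
For a circular orbit v = √(μ/r) = √(3.793×10¹⁶ / 1.035×10⁸) = √(3.665×10⁸) = 19140 m/s.
That is 19.14 km/s.

v ≈ 19.14 km/s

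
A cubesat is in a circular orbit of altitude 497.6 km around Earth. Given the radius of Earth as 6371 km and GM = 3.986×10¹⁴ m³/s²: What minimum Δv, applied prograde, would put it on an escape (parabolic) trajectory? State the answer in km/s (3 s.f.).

r = 6371 + 497.6 = 6868.6 km = 6.8686×10⁶ m.
Circular speed v_c = √(μ/r) = 7618 m/s.
Escape speed v_esc = √(2μ/r) = √2 × v_c = 10770 m/s.
Δv = v_esc − v_c = 3155 m/s = 3.155 km/s.

Δv ≈ 3.16 km/s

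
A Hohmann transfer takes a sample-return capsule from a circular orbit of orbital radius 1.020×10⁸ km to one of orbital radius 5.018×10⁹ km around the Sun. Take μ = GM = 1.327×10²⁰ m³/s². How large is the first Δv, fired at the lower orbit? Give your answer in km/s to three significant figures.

Δv ≈ 14.4 km/s

r₁ = 1.020×10⁸ km = 1.020×10¹¹ m.
r₂ = 5.018×10⁹ km = 5.018×10¹² m.
Transfer ellipse a_t = (r₁ + r₂)/2 = 2.560×10¹² m.
At r₁: circular v_c1 = √(μ/r₁) = 36070 m/s; transfer-perihelion v_p = √[μ(2/r₁ − 1/a_t)] = 50500 m/s.
Δv₁ = v_p − v_c1 = 14430 m/s.
= 14.43 km/s.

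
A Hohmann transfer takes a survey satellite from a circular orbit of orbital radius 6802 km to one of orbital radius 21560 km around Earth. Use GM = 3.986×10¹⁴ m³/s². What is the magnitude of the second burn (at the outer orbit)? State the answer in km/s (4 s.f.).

r₁ = 6802 km = 6.802×10⁶ m.
r₂ = 21560 km = 2.156×10⁷ m.
Transfer ellipse a_t = (r₁ + r₂)/2 = 1.418×10⁷ m.
At r₁: circular v_c1 = √(μ/r₁) = 7655 m/s; transfer-perigee v_p = √[μ(2/r₁ − 1/a_t)] = 9439 m/s.
At r₂: circular v_c2 = √(μ/r₂) = 4300 m/s; transfer-apogee v_a = √[μ(2/r₂ − 1/a_t)] = 2978 m/s.
Δv₂ = v_c2 − v_a = 1322 m/s.
= 1.322 km/s.

Δv ≈ 1.322 km/s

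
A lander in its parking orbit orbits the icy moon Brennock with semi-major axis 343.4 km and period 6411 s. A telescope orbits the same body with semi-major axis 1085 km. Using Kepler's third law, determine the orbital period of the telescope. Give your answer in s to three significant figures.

Kepler's third law: T² ∝ a³, so T₂ = T₁ (a₂/a₁)^(3/2).
a₂/a₁ = 3.160, (a₂/a₁)^(3/2) = 5.616.
T₂ = 6411 × 5.616 = 36010 s.

T₂ ≈ 36000 s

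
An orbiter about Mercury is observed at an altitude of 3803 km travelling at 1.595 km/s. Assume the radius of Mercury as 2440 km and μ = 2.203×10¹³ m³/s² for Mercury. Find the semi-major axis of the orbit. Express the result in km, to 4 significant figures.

r = 2440 + 3803 = 6243.0 km = 6.243×10⁶ m.
Vis-viva rearranged: 1/a = 2/r − v²/μ = 3.204×10⁻⁷ − 1.155×10⁻⁷ = 2.049×10⁻⁷ m⁻¹.
a = 4.881×10⁶ m = 4880.9 km.

a ≈ 4881 km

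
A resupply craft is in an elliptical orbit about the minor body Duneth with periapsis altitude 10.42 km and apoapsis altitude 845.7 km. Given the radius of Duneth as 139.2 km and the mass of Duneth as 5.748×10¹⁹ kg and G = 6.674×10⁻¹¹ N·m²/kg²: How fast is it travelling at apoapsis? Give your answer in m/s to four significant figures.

μ = GM = 6.674×10⁻¹¹ × 5.748×10¹⁹ = 3.836×10⁹ m³/s².
r_p = 139.2 + 10.42 = 149.62 km = 1.4962×10⁵ m.
r_a = 139.2 + 845.7 = 984.90 km = 9.8490×10⁵ m.
Semi-major axis a = (r_p + r_a)/2 = 567.26 km = 5.673×10⁵ m.
Vis-viva: v² = μ(2/r − 1/a) = 3.836×10⁹ × (2.031×10⁻⁶ − 1.763×10⁻⁶) = 1.027×10³ m²/s².
v = 32.05 m/s.

v ≈ 32.05 m/s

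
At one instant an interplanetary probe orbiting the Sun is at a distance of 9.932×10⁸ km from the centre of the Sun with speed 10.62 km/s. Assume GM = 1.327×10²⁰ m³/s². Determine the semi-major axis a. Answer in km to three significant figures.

r = 9.932×10¹¹ m.
Specific orbital energy ε = v²/2 − μ/r = (10620)²/2 − 1.327×10²⁰/9.932×10¹¹ = -7.722×10⁷ J/kg.
Since ε = −μ/(2a), a = −μ/(2ε) = 8.593×10¹¹ m = 8.5927×10⁸ km.

a ≈ 8.59×10⁸ km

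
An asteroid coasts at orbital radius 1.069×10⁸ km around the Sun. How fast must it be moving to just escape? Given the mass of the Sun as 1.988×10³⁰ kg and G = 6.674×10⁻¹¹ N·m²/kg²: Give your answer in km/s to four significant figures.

μ = GM = 6.674×10⁻¹¹ × 1.988×10³⁰ = 1.327×10²⁰ m³/s².
r = 1.069×10⁸ km = 1.069×10¹¹ m.
Escape speed v_esc = √(2μ/r) = √(2 × 1.327×10²⁰ / 1.069×10¹¹) = √(2.482×10⁹) = 49820 m/s.
= 49.82 km/s.

v_esc ≈ 49.82 km/s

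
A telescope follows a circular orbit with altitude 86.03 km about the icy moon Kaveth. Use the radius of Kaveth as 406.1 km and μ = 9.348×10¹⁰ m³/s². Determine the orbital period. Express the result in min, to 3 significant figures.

r = 406.1 + 86.03 = 492.13 km = 4.9213×10⁵ m.
Kepler's third law: T = 2π√(r³/μ) = 2π√((4.921×10⁵)³ / 9.348×10¹⁰).
r³/μ = 1.275×10⁶ s², so T = 2π × 1.129×10³ = 7.095×10³ s.
Converting: 7.095×10³ s ÷ 60.00 = 118.2 min.

T ≈ 118 min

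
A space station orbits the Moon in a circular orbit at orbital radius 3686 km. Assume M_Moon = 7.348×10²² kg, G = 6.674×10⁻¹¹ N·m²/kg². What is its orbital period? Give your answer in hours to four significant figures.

T ≈ 5.577 hours

μ = GM = 6.674×10⁻¹¹ × 7.348×10²² = 4.904×10¹² m³/s².
r = 3686 km = 3.686×10⁶ m.
Kepler's third law: T = 2π√(r³/μ) = 2π√((3.686×10⁶)³ / 4.904×10¹²).
r³/μ = 1.021×10⁷ s², so T = 2π × 3.196×10³ = 2.008×10⁴ s.
Converting: 2.008×10⁴ s ÷ 3600 = 5.577 hours.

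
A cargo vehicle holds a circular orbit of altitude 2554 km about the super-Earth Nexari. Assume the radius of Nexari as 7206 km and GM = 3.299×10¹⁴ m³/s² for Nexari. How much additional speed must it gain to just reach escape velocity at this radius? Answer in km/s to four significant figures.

Δv ≈ 2.408 km/s

r = 7206 + 2554 = 9760.0 km = 9.7600×10⁶ m.
Circular speed v_c = √(μ/r) = 5814 m/s.
Escape speed v_esc = √(2μ/r) = √2 × v_c = 8222 m/s.
Δv = v_esc − v_c = 2408 m/s = 2.408 km/s.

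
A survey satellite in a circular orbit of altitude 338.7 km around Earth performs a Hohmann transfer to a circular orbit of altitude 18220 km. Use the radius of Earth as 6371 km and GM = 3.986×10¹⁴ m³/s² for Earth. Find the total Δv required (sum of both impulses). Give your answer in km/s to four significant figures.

r₁ = 6371 + 338.7 = 6709.7 km = 6.7097×10⁶ m.
r₂ = 6371 + 18220 = 24591 km = 2.4591×10⁷ m.
Transfer ellipse a_t = (r₁ + r₂)/2 = 1.565×10⁷ m.
At r₁: circular v_c1 = √(μ/r₁) = 7708 m/s; transfer-perigee v_p = √[μ(2/r₁ − 1/a_t)] = 9661 m/s.
Δv₁ = v_p − v_c1 = 1954 m/s.
At r₂: circular v_c2 = √(μ/r₂) = 4026 m/s; transfer-apogee v_a = √[μ(2/r₂ − 1/a_t)] = 2636 m/s.
Δv₂ = v_c2 − v_a = 1390 m/s.
Total Δv = Δv₁ + Δv₂ = 3344 m/s = 3.344 km/s.

Δv_total ≈ 3.344 km/s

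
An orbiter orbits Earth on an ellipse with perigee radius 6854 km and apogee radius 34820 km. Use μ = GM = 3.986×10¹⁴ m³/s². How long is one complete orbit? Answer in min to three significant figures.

Semi-major axis a = (r_p + r_a)/2 = (6854.0 + 34820)/2 = 20837 km = 2.084×10⁷ m.
By Kepler's third law T = 2π√(a³/μ) = 2π × 4.764×10³ = 2.993×10⁴ s.
= 498.9 min.

T ≈ 499 min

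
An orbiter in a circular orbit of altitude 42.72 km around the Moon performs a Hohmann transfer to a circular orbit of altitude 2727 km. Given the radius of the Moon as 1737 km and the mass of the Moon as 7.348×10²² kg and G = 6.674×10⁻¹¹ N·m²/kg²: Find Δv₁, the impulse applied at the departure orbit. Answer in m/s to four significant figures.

Δv ≈ 325.0 m/s

μ = GM = 6.674×10⁻¹¹ × 7.348×10²² = 4.904×10¹² m³/s².
r₁ = 1737 + 42.72 = 1779.7 km = 1.7797×10⁶ m.
r₂ = 1737 + 2727 = 4464.0 km = 4.4640×10⁶ m.
Transfer ellipse a_t = (r₁ + r₂)/2 = 3.122×10⁶ m.
At r₁: circular v_c1 = √(μ/r₁) = 1660 m/s; transfer-perilune v_p = √[μ(2/r₁ − 1/a_t)] = 1985 m/s.
Δv₁ = v_p − v_c1 = 325.0 m/s.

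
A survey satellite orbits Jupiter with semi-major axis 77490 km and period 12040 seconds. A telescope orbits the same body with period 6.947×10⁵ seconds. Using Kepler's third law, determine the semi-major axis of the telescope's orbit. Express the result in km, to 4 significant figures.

a₂ ≈ 1.157×10⁶ km

Kepler's third law: a³ ∝ T², so a₂ = a₁ (T₂/T₁)^(2/3).
T₂/T₁ = 57.70, (T₂/T₁)^(2/3) = 14.93.
a₂ = 77490 × 14.93 = 1.157×10⁶ km.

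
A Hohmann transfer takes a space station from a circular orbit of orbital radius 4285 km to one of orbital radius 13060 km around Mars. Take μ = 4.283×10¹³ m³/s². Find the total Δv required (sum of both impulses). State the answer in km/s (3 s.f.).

r₁ = 4285 km = 4.285×10⁶ m.
r₂ = 13060 km = 1.306×10⁷ m.
Transfer ellipse a_t = (r₁ + r₂)/2 = 8.672×10⁶ m.
At r₁: circular v_c1 = √(μ/r₁) = 3162 m/s; transfer-periapsis v_p = √[μ(2/r₁ − 1/a_t)] = 3880 m/s.
Δv₁ = v_p − v_c1 = 718.2 m/s.
At r₂: circular v_c2 = √(μ/r₂) = 1811 m/s; transfer-apoapsis v_a = √[μ(2/r₂ − 1/a_t)] = 1273 m/s.
Δv₂ = v_c2 − v_a = 538.0 m/s.
Total Δv = Δv₁ + Δv₂ = 1256 m/s = 1.256 km/s.

Δv_total ≈ 1.26 km/s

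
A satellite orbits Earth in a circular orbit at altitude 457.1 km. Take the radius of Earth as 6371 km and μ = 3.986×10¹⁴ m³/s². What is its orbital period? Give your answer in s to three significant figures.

T ≈ 5620 s

r = 6371 + 457.1 = 6828.1 km = 6.8281×10⁶ m.
Kepler's third law: T = 2π√(r³/μ) = 2π√((6.828×10⁶)³ / 3.986×10¹⁴).
r³/μ = 7.987×10⁵ s², so T = 2π × 8.937×10² = 5.615×10³ s.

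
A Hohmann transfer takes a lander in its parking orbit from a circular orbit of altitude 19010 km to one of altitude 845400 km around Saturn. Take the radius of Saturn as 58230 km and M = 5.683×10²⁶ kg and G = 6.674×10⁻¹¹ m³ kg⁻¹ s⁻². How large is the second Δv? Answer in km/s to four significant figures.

μ = GM = 6.674×10⁻¹¹ × 5.683×10²⁶ = 3.793×10¹⁶ m³/s².
r₁ = 58230 + 19010 = 77240 km = 7.7240×10⁷ m.
r₂ = 58230 + 845400 = 903630 km = 9.0363×10⁸ m.
Transfer ellipse a_t = (r₁ + r₂)/2 = 4.904×10⁸ m.
At r₁: circular v_c1 = √(μ/r₁) = 22160 m/s; transfer-perikrone v_p = √[μ(2/r₁ − 1/a_t)] = 30080 m/s.
At r₂: circular v_c2 = √(μ/r₂) = 6479 m/s; transfer-apokrone v_a = √[μ(2/r₂ − 1/a_t)] = 2571 m/s.
Δv₂ = v_c2 − v_a = 3908 m/s.
= 3.908 km/s.

Δv ≈ 3.908 km/s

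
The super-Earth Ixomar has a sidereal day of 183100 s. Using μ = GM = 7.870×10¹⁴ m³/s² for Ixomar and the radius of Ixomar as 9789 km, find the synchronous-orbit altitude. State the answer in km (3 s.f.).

A synchronous orbit has period T, so by Kepler's third law a = (μT²/4π²)^(1/3).
μT²/4π² = 7.870×10¹⁴ × (1.831×10⁵)² / 39.48 = 6.683×10²³ m³.
a = 8.743×10⁷ m = 87431 km.
Altitude h = a − R = 87431 − 9789 = 77642 km.

h_sync ≈ 77600 km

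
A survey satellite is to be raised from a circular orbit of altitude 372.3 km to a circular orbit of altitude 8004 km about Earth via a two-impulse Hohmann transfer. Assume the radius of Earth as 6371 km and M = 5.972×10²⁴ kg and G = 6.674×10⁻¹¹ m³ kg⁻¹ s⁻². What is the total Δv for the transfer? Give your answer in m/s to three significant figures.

Δv_total ≈ 2340 m/s

μ = GM = 6.674×10⁻¹¹ × 5.972×10²⁴ = 3.986×10¹⁴ m³/s².
r₁ = 6371 + 372.3 = 6743.3 km = 6.7433×10⁶ m.
r₂ = 6371 + 8004 = 14375 km = 1.4375×10⁷ m.
Transfer ellipse a_t = (r₁ + r₂)/2 = 1.056×10⁷ m.
At r₁: circular v_c1 = √(μ/r₁) = 7688 m/s; transfer-perigee v_p = √[μ(2/r₁ − 1/a_t)] = 8970 m/s.
Δv₁ = v_p − v_c1 = 1282 m/s.
At r₂: circular v_c2 = √(μ/r₂) = 5266 m/s; transfer-apogee v_a = √[μ(2/r₂ − 1/a_t)] = 4208 m/s.
Δv₂ = v_c2 − v_a = 1058 m/s.
Total Δv = Δv₁ + Δv₂ = 2340 m/s.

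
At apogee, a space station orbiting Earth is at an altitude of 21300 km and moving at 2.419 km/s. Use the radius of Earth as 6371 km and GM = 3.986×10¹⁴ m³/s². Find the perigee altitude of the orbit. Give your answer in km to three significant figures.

perigee altitude ≈ 682 km

r_a = 6371 + 21300 = 27671 km = 2.767×10⁷ m.
Specific energy ε = v²/2 − μ/r = -1.148×10⁷ J/kg, so a = −μ/(2ε) = 1.736×10⁷ m.
The apsides satisfy r_p + r_a = 2a, so the perigee radius is 2a − r_a = 7.053×10⁶ m = 7052.7 km.
Perigee altitude = 7052.7 − 6371 = 681.70 km.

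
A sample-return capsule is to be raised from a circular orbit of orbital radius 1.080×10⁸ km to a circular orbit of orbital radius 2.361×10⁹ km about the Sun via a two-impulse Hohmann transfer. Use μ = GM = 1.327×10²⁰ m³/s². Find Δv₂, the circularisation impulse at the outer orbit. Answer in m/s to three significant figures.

Δv ≈ 5280 m/s

r₁ = 1.080×10⁸ km = 1.080×10¹¹ m.
r₂ = 2.361×10⁹ km = 2.361×10¹² m.
Transfer ellipse a_t = (r₁ + r₂)/2 = 1.234×10¹² m.
At r₁: circular v_c1 = √(μ/r₁) = 35050 m/s; transfer-perihelion v_p = √[μ(2/r₁ − 1/a_t)] = 48480 m/s.
At r₂: circular v_c2 = √(μ/r₂) = 7497 m/s; transfer-aphelion v_a = √[μ(2/r₂ − 1/a_t)] = 2217 m/s.
Δv₂ = v_c2 − v_a = 5280 m/s.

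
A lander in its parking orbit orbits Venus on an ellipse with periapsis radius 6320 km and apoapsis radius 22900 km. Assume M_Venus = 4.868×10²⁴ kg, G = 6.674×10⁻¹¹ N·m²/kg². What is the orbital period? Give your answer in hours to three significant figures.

μ = GM = 6.674×10⁻¹¹ × 4.868×10²⁴ = 3.249×10¹⁴ m³/s².
Semi-major axis a = (r_p + r_a)/2 = (6320.0 + 22900)/2 = 14610 km = 1.461×10⁷ m.
By Kepler's third law T = 2π√(a³/μ) = 2π × 3.098×10³ = 1.947×10⁴ s.
= 5.407 hours.

T ≈ 5.41 hours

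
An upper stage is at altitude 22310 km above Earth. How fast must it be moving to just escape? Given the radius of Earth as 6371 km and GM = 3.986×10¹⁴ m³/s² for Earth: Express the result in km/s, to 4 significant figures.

v_esc ≈ 5.272 km/s

r = 6371 + 22310 = 28681 km = 2.8681×10⁷ m.
Escape speed v_esc = √(2μ/r) = √(2 × 3.986×10¹⁴ / 2.868×10⁷) = √(2.780×10⁷) = 5272 m/s.
= 5.272 km/s.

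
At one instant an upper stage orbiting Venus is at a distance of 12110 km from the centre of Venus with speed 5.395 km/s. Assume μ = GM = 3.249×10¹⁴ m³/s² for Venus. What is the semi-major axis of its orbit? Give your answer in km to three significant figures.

a ≈ 13200 km

r = 1.211×10⁷ m.
Vis-viva rearranged: 1/a = 2/r − v²/μ = 1.652×10⁻⁷ − 8.958×10⁻⁸ = 7.557×10⁻⁸ m⁻¹.
a = 1.323×10⁷ m = 13233 km.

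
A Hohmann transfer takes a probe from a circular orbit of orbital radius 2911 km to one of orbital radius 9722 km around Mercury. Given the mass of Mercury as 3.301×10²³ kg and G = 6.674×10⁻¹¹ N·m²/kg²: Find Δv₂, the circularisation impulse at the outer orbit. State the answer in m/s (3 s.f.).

μ = GM = 6.674×10⁻¹¹ × 3.301×10²³ = 2.203×10¹³ m³/s².
r₁ = 2911 km = 2.911×10⁶ m.
r₂ = 9722 km = 9.722×10⁶ m.
Transfer ellipse a_t = (r₁ + r₂)/2 = 6.316×10⁶ m.
At r₁: circular v_c1 = √(μ/r₁) = 2751 m/s; transfer-periherm v_p = √[μ(2/r₁ − 1/a_t)] = 3413 m/s.
At r₂: circular v_c2 = √(μ/r₂) = 1505 m/s; transfer-apoherm v_a = √[μ(2/r₂ − 1/a_t)] = 1022 m/s.
Δv₂ = v_c2 − v_a = 483.4 m/s.

Δv ≈ 483 m/s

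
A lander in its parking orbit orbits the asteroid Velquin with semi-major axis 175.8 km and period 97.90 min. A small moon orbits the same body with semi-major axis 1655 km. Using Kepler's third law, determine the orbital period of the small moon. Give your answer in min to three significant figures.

T₂ ≈ 2830 min

Kepler's third law: T² ∝ a³, so T₂ = T₁ (a₂/a₁)^(3/2).
a₂/a₁ = 9.414, (a₂/a₁)^(3/2) = 28.88.
T₂ = 97.90 × 28.88 = 2828 min.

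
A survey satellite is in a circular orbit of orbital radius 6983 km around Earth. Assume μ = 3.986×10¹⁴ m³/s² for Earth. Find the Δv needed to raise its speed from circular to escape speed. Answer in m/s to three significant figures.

Δv ≈ 3130 m/s

r = 6983 km = 6.983×10⁶ m.
Circular speed v_c = √(μ/r) = 7555 m/s.
Escape speed v_esc = √(2μ/r) = √2 × v_c = 10680 m/s.
Δv = v_esc − v_c = 3129 m/s.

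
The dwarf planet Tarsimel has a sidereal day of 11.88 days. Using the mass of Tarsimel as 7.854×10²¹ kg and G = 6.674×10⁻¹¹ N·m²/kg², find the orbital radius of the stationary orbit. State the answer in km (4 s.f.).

r_sync ≈ 24090 km

μ = GM = 6.674×10⁻¹¹ × 7.854×10²¹ = 5.242×10¹¹ m³/s².
T = 11.88 days = 1.026×10⁶ s.
A synchronous orbit has period T, so by Kepler's third law a = (μT²/4π²)^(1/3).
μT²/4π² = 5.242×10¹¹ × (1.026×10⁶)² / 39.48 = 1.399×10²² m³.
a = 2.409×10⁷ m = 24095 km.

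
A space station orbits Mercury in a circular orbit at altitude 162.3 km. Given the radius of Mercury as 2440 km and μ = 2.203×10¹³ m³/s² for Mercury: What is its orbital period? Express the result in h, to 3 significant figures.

T ≈ 1.56 h

r = 2440 + 162.3 = 2602.3 km = 2.6023×10⁶ m.
Kepler's third law: T = 2π√(r³/μ) = 2π√((2.602×10⁶)³ / 2.203×10¹³).
r³/μ = 7.999×10⁵ s², so T = 2π × 8.944×10² = 5.620×10³ s.
Converting: 5.620×10³ s ÷ 3600 = 1.561 h.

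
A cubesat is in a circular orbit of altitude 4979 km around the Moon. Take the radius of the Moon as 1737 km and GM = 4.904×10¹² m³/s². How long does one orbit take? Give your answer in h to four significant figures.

T ≈ 13.72 h

r = 1737 + 4979 = 6716.0 km = 6.7160×10⁶ m.
Kepler's third law: T = 2π√(r³/μ) = 2π√((6.716×10⁶)³ / 4.904×10¹²).
r³/μ = 6.177×10⁷ s², so T = 2π × 7.859×10³ = 4.938×10⁴ s.
Converting: 4.938×10⁴ s ÷ 3600 = 13.72 h.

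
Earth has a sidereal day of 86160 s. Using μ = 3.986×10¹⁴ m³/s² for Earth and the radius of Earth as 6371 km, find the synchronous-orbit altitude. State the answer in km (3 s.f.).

h_sync ≈ 35800 km

A synchronous orbit has period T, so by Kepler's third law a = (μT²/4π²)^(1/3).
μT²/4π² = 3.986×10¹⁴ × (8.616×10⁴)² / 39.48 = 7.495×10²² m³.
a = 4.216×10⁷ m = 42163 km.
Altitude h = a − R = 42163 − 6371 = 35792 km.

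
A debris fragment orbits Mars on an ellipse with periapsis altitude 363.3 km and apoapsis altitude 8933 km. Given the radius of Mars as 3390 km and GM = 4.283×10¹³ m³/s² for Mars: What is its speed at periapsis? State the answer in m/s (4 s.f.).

r_p = 3390 + 363.3 = 3753.3 km = 3.7533×10⁶ m.
r_a = 3390 + 8933 = 12323 km = 1.2323×10⁷ m.
Semi-major axis a = (r_p + r_a)/2 = 8038.1 km = 8.038×10⁶ m.
Vis-viva: v² = μ(2/r − 1/a) = 4.283×10¹³ × (5.329×10⁻⁷ − 1.244×10⁻⁷) = 1.749×10⁷ m²/s².
v = 4183 m/s.

v ≈ 4183 m/s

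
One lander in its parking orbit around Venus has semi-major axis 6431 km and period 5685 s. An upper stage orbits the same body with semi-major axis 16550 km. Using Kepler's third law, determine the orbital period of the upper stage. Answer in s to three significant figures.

Kepler's third law: T² ∝ a³, so T₂ = T₁ (a₂/a₁)^(3/2).
a₂/a₁ = 2.573, (a₂/a₁)^(3/2) = 4.128.
T₂ = 5685 × 4.128 = 23470 s.

T₂ ≈ 23500 s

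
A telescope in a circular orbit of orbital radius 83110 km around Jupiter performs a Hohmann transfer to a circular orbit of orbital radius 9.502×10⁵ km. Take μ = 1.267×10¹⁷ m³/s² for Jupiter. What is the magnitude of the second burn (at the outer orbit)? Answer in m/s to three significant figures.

Δv ≈ 6920 m/s

r₁ = 83110 km = 8.311×10⁷ m.
r₂ = 9.502×10⁵ km = 9.502×10⁸ m.
Transfer ellipse a_t = (r₁ + r₂)/2 = 5.167×10⁸ m.
At r₁: circular v_c1 = √(μ/r₁) = 39040 m/s; transfer-perijove v_p = √[μ(2/r₁ − 1/a_t)] = 52950 m/s.
At r₂: circular v_c2 = √(μ/r₂) = 11550 m/s; transfer-apojove v_a = √[μ(2/r₂ − 1/a_t)] = 4631 m/s.
Δv₂ = v_c2 − v_a = 6916 m/s.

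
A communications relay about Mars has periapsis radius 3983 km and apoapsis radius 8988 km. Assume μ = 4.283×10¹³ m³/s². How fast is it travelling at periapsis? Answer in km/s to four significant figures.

Semi-major axis a = (r_p + r_a)/2 = 6485.5 km = 6.486×10⁶ m.
Vis-viva: v² = μ(2/r − 1/a) = 4.283×10¹³ × (5.021×10⁻⁷ − 1.542×10⁻⁷) = 1.490×10⁷ m²/s².
v = 3860 m/s = 3.860 km/s.

v ≈ 3.860 km/s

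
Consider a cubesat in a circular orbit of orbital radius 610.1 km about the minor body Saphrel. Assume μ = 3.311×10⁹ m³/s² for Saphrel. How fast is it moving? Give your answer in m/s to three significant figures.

v ≈ 73.7 m/s

r = 610.1 km = 6.101×10⁵ m.
For a circular orbit v = √(μ/r) = √(3.311×10⁹ / 6.101×10⁵) = √(5.427×10³) = 73.67 m/s.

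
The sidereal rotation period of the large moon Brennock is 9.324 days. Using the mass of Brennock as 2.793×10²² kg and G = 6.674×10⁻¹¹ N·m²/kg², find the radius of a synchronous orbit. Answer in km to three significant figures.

μ = GM = 6.674×10⁻¹¹ × 2.793×10²² = 1.864×10¹² m³/s².
T = 9.324 days = 8.056×10⁵ s.
A synchronous orbit has period T, so by Kepler's third law a = (μT²/4π²)^(1/3).
μT²/4π² = 1.864×10¹² × (8.056×10⁵)² / 39.48 = 3.064×10²² m³.
a = 3.129×10⁷ m = 31293 km.

r_sync ≈ 31300 km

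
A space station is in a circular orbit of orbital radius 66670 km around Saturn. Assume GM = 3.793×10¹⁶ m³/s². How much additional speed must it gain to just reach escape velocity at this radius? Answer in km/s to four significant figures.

r = 66670 km = 6.667×10⁷ m.
Circular speed v_c = √(μ/r) = 23850 m/s.
Escape speed v_esc = √(2μ/r) = √2 × v_c = 33730 m/s.
Δv = v_esc − v_c = 9880 m/s = 9.880 km/s.

Δv ≈ 9.880 km/s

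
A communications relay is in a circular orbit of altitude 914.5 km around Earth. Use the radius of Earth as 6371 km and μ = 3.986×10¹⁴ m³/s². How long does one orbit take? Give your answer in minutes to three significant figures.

r = 6371 + 914.5 = 7285.5 km = 7.2855×10⁶ m.
Kepler's third law: T = 2π√(r³/μ) = 2π√((7.286×10⁶)³ / 3.986×10¹⁴).
r³/μ = 9.702×10⁵ s², so T = 2π × 9.850×10² = 6.189×10³ s.
Converting: 6.189×10³ s ÷ 60.00 = 103.1 minutes.

T ≈ 103 minutes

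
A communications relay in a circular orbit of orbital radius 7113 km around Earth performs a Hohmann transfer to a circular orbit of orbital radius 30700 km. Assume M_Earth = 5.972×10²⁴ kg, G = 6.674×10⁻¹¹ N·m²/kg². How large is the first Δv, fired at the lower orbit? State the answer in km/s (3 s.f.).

μ = GM = 6.674×10⁻¹¹ × 5.972×10²⁴ = 3.986×10¹⁴ m³/s².
r₁ = 7113 km = 7.113×10⁶ m.
r₂ = 30700 km = 3.070×10⁷ m.
Transfer ellipse a_t = (r₁ + r₂)/2 = 1.891×10⁷ m.
At r₁: circular v_c1 = √(μ/r₁) = 7486 m/s; transfer-perigee v_p = √[μ(2/r₁ − 1/a_t)] = 9539 m/s.
Δv₁ = v_p − v_c1 = 2053 m/s.
= 2.053 km/s.

Δv ≈ 2.05 km/s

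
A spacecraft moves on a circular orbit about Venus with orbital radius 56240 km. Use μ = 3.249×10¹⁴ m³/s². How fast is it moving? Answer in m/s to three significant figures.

r = 56240 km = 5.624×10⁷ m.
For a circular orbit v = √(μ/r) = √(3.249×10¹⁴ / 5.624×10⁷) = √(5.777×10⁶) = 2404 m/s.

v ≈ 2400 m/s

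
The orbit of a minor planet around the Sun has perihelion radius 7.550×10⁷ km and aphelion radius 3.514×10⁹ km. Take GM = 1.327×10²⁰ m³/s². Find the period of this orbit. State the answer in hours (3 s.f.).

Semi-major axis a = (r_p + r_a)/2 = (7.5500×10⁷ + 3.5140×10⁹)/2 = 1.7948×10⁹ km = 1.795×10¹² m.
By Kepler's third law T = 2π√(a³/μ) = 2π × 2.087×10⁸ = 1.311×10⁹ s.
= 3.643×10⁵ hours.

T ≈ 364000 hours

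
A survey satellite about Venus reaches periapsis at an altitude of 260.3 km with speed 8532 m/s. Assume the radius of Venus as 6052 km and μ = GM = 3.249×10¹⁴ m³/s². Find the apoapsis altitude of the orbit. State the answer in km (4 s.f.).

r_p = 6052 + 260.3 = 6312.3 km = 6.312×10⁶ m.
Specific energy ε = v²/2 − μ/r = -1.507×10⁷ J/kg, so a = −μ/(2ε) = 1.078×10⁷ m.
The apsides satisfy r_p + r_a = 2a, so the apoapsis radius is 2a − r_p = 1.524×10⁷ m = 15242 km.
Apoapsis altitude = 15242 − 6052 = 9190.2 km.

apoapsis altitude ≈ 9190 km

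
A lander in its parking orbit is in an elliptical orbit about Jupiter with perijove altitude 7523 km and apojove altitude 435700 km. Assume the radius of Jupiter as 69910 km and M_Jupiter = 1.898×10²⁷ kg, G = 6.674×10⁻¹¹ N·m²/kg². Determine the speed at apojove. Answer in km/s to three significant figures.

μ = GM = 6.674×10⁻¹¹ × 1.898×10²⁷ = 1.267×10¹⁷ m³/s².
r_p = 69910 + 7523 = 77433 km = 7.7433×10⁷ m.
r_a = 69910 + 435700 = 505610 km = 5.0561×10⁸ m.
Semi-major axis a = (r_p + r_a)/2 = 2.9152×10⁵ km = 2.915×10⁸ m.
Vis-viva: v² = μ(2/r − 1/a) = 1.267×10¹⁷ × (3.956×10⁻⁹ − 3.430×10⁻⁹) = 6.655×10⁷ m²/s².
v = 8158 m/s = 8.158 km/s.

v ≈ 8.16 km/s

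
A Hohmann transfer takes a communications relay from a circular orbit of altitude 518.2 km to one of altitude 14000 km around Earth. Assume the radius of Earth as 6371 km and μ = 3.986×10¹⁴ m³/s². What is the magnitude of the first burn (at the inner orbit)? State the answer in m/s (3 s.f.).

r₁ = 6371 + 518.2 = 6889.2 km = 6.8892×10⁶ m.
r₂ = 6371 + 14000 = 20371 km = 2.0371×10⁷ m.
Transfer ellipse a_t = (r₁ + r₂)/2 = 1.363×10⁷ m.
At r₁: circular v_c1 = √(μ/r₁) = 7606 m/s; transfer-perigee v_p = √[μ(2/r₁ − 1/a_t)] = 9299 m/s.
Δv₁ = v_p − v_c1 = 1693 m/s.

Δv ≈ 1690 m/s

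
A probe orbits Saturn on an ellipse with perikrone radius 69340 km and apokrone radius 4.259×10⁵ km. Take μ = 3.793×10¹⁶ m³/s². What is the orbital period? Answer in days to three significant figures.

Semi-major axis a = (r_p + r_a)/2 = (69340 + 4.2590×10⁵)/2 = 2.4762×10⁵ km = 2.476×10⁸ m.
By Kepler's third law T = 2π√(a³/μ) = 2π × 2.001×10⁴ = 1.257×10⁵ s.
= 1.455 days.

T ≈ 1.45 days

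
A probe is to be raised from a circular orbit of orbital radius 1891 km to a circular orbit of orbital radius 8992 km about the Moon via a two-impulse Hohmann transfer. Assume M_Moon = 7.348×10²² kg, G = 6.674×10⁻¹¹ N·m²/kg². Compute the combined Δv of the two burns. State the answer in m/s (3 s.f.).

Δv_total ≈ 763 m/s

μ = GM = 6.674×10⁻¹¹ × 7.348×10²² = 4.904×10¹² m³/s².
r₁ = 1891 km = 1.891×10⁶ m.
r₂ = 8992 km = 8.992×10⁶ m.
Transfer ellipse a_t = (r₁ + r₂)/2 = 5.442×10⁶ m.
At r₁: circular v_c1 = √(μ/r₁) = 1610 m/s; transfer-perilune v_p = √[μ(2/r₁ − 1/a_t)] = 2070 m/s.
Δv₁ = v_p − v_c1 = 459.8 m/s.
At r₂: circular v_c2 = √(μ/r₂) = 738.5 m/s; transfer-apolune v_a = √[μ(2/r₂ − 1/a_t)] = 435.3 m/s.
Δv₂ = v_c2 − v_a = 303.2 m/s.
Total Δv = Δv₁ + Δv₂ = 762.9 m/s.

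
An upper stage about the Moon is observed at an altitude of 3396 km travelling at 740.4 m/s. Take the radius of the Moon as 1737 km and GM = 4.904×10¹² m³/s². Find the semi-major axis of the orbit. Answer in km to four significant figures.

r = 1737 + 3396 = 5133.0 km = 5.133×10⁶ m.
Vis-viva rearranged: 1/a = 2/r − v²/μ = 3.896×10⁻⁷ − 1.118×10⁻⁷ = 2.779×10⁻⁷ m⁻¹.
a = 3.599×10⁶ m = 3599.1 km.

a ≈ 3599 km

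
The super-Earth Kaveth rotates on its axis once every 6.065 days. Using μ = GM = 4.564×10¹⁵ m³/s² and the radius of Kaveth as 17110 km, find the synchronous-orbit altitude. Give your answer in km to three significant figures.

T = 6.065 days = 5.240×10⁵ s.
A synchronous orbit has period T, so by Kepler's third law a = (μT²/4π²)^(1/3).
μT²/4π² = 4.564×10¹⁵ × (5.240×10⁵)² / 39.48 = 3.174×10²⁵ m³.
a = 3.166×10⁸ m = 3.1663×10⁵ km.
Altitude h = a − R = 3.1663×10⁵ − 17110 = 2.9952×10⁵ km.

h_sync ≈ 3.00×10⁵ km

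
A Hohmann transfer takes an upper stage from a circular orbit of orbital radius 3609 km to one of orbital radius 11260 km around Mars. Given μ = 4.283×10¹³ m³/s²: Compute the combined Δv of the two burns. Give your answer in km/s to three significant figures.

Δv_total ≈ 1.39 km/s

r₁ = 3609 km = 3.609×10⁶ m.
r₂ = 11260 km = 1.126×10⁷ m.
Transfer ellipse a_t = (r₁ + r₂)/2 = 7.434×10⁶ m.
At r₁: circular v_c1 = √(μ/r₁) = 3445 m/s; transfer-periapsis v_p = √[μ(2/r₁ − 1/a_t)] = 4240 m/s.
Δv₁ = v_p − v_c1 = 794.7 m/s.
At r₂: circular v_c2 = √(μ/r₂) = 1950 m/s; transfer-apoapsis v_a = √[μ(2/r₂ − 1/a_t)] = 1359 m/s.
Δv₂ = v_c2 − v_a = 591.5 m/s.
Total Δv = Δv₁ + Δv₂ = 1386 m/s = 1.386 km/s.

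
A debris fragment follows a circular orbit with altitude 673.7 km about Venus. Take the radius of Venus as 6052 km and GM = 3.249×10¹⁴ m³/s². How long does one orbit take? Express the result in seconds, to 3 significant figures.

T ≈ 6080 seconds

r = 6052 + 673.7 = 6725.7 km = 6.7257×10⁶ m.
Kepler's third law: T = 2π√(r³/μ) = 2π√((6.726×10⁶)³ / 3.249×10¹⁴).
r³/μ = 9.364×10⁵ s², so T = 2π × 9.677×10² = 6.080×10³ s.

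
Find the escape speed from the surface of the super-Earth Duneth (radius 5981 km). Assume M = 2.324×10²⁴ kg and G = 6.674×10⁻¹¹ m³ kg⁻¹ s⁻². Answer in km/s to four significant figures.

v_esc ≈ 7.202 km/s

μ = GM = 6.674×10⁻¹¹ × 2.324×10²⁴ = 1.551×10¹⁴ m³/s².
r = R = 5.981×10⁶ m.
Escape speed v_esc = √(2μ/r) = √(2 × 1.551×10¹⁴ / 5.981×10⁶) = √(5.187×10⁷) = 7202 m/s.
= 7.202 km/s.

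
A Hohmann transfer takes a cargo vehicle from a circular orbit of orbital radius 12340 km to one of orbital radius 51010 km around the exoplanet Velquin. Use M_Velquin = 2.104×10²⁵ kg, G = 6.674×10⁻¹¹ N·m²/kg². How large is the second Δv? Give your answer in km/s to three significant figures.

μ = GM = 6.674×10⁻¹¹ × 2.104×10²⁵ = 1.404×10¹⁵ m³/s².
r₁ = 12340 km = 1.234×10⁷ m.
r₂ = 51010 km = 5.101×10⁷ m.
Transfer ellipse a_t = (r₁ + r₂)/2 = 3.168×10⁷ m.
At r₁: circular v_c1 = √(μ/r₁) = 10670 m/s; transfer-periapsis v_p = √[μ(2/r₁ − 1/a_t)] = 13540 m/s.
At r₂: circular v_c2 = √(μ/r₂) = 5247 m/s; transfer-apoapsis v_a = √[μ(2/r₂ − 1/a_t)] = 3275 m/s.
Δv₂ = v_c2 − v_a = 1972 m/s.
= 1.972 km/s.

Δv ≈ 1.97 km/s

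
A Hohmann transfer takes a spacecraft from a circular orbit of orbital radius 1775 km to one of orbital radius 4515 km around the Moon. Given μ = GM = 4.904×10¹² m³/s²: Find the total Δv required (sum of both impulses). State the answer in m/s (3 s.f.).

Δv_total ≈ 589 m/s

r₁ = 1775 km = 1.775×10⁶ m.
r₂ = 4515 km = 4.515×10⁶ m.
Transfer ellipse a_t = (r₁ + r₂)/2 = 3.145×10⁶ m.
At r₁: circular v_c1 = √(μ/r₁) = 1662 m/s; transfer-perilune v_p = √[μ(2/r₁ − 1/a_t)] = 1992 m/s.
Δv₁ = v_p − v_c1 = 329.4 m/s.
At r₂: circular v_c2 = √(μ/r₂) = 1042 m/s; transfer-apolune v_a = √[μ(2/r₂ − 1/a_t)] = 783.0 m/s.
Δv₂ = v_c2 − v_a = 259.2 m/s.
Total Δv = Δv₁ + Δv₂ = 588.6 m/s.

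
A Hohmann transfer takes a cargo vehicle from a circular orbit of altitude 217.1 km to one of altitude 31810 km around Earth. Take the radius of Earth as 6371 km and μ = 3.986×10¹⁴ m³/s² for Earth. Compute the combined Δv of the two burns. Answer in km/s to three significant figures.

r₁ = 6371 + 217.1 = 6588.1 km = 6.5881×10⁶ m.
r₂ = 6371 + 31810 = 38181 km = 3.8181×10⁷ m.
Transfer ellipse a_t = (r₁ + r₂)/2 = 2.238×10⁷ m.
At r₁: circular v_c1 = √(μ/r₁) = 7778 m/s; transfer-perigee v_p = √[μ(2/r₁ − 1/a_t)] = 10160 m/s.
Δv₁ = v_p − v_c1 = 2380 m/s.
At r₂: circular v_c2 = √(μ/r₂) = 3231 m/s; transfer-apogee v_a = √[μ(2/r₂ − 1/a_t)] = 1753 m/s.
Δv₂ = v_c2 − v_a = 1478 m/s.
Total Δv = Δv₁ + Δv₂ = 3859 m/s = 3.859 km/s.

Δv_total ≈ 3.86 km/s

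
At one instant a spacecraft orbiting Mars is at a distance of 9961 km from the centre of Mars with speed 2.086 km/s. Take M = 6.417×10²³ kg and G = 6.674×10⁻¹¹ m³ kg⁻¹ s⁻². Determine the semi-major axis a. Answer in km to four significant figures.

μ = GM = 6.674×10⁻¹¹ × 6.417×10²³ = 4.283×10¹³ m³/s².
r = 9.961×10⁶ m.
Specific orbital energy ε = v²/2 − μ/r = (2086)²/2 − 4.283×10¹³/9.961×10⁶ = -2.124×10⁶ J/kg.
Since ε = −μ/(2a), a = −μ/(2ε) = 1.008×10⁷ m = 10083 km.

a ≈ 10080 km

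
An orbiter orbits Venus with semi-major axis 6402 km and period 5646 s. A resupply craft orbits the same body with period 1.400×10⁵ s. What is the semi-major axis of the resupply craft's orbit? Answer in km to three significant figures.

Kepler's third law: a³ ∝ T², so a₂ = a₁ (T₂/T₁)^(2/3).
T₂/T₁ = 24.80, (T₂/T₁)^(2/3) = 8.503.
a₂ = 6402 × 8.503 = 54440 km.

a₂ ≈ 54400 km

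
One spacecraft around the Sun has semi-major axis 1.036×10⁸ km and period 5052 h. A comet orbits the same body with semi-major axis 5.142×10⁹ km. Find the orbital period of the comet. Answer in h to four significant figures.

Kepler's third law: T² ∝ a³, so T₂ = T₁ (a₂/a₁)^(3/2).
a₂/a₁ = 49.63, (a₂/a₁)^(3/2) = 349.7.
T₂ = 5052 × 349.7 = 1.767×10⁶ h.

T₂ ≈ 1.767×10⁶ h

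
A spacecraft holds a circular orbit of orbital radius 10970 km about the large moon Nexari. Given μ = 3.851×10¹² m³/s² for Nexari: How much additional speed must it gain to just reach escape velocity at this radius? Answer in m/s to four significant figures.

Δv ≈ 245.4 m/s

r = 10970 km = 1.097×10⁷ m.
Circular speed v_c = √(μ/r) = 592.5 m/s.
Escape speed v_esc = √(2μ/r) = √2 × v_c = 837.9 m/s.
Δv = v_esc − v_c = 245.4 m/s.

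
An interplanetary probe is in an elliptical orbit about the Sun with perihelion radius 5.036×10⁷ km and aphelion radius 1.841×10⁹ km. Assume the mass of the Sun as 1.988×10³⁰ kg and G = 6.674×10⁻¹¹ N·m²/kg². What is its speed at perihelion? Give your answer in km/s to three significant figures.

v ≈ 71.6 km/s

μ = GM = 6.674×10⁻¹¹ × 1.988×10³⁰ = 1.327×10²⁰ m³/s².
Semi-major axis a = (r_p + r_a)/2 = 9.4568×10⁸ km = 9.457×10¹¹ m.
Vis-viva: v² = μ(2/r − 1/a) = 1.327×10²⁰ × (3.971×10⁻¹¹ − 1.057×10⁻¹²) = 5.129×10⁹ m²/s².
v = 71620 m/s = 71.62 km/s.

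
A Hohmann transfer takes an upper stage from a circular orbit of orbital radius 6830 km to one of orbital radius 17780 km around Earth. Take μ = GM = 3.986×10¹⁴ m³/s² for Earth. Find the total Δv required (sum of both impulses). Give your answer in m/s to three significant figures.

Δv_total ≈ 2750 m/s

r₁ = 6830 km = 6.830×10⁶ m.
r₂ = 17780 km = 1.778×10⁷ m.
Transfer ellipse a_t = (r₁ + r₂)/2 = 1.230×10⁷ m.
At r₁: circular v_c1 = √(μ/r₁) = 7639 m/s; transfer-perigee v_p = √[μ(2/r₁ − 1/a_t)] = 9183 m/s.
Δv₁ = v_p − v_c1 = 1544 m/s.
At r₂: circular v_c2 = √(μ/r₂) = 4735 m/s; transfer-apogee v_a = √[μ(2/r₂ − 1/a_t)] = 3528 m/s.
Δv₂ = v_c2 − v_a = 1207 m/s.
Total Δv = Δv₁ + Δv₂ = 2751 m/s.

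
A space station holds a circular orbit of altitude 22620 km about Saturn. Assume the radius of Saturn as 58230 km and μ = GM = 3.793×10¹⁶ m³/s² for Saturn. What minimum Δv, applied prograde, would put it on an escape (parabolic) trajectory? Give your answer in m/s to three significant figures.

r = 58230 + 22620 = 80850 km = 8.0850×10⁷ m.
Circular speed v_c = √(μ/r) = 21660 m/s.
Escape speed v_esc = √(2μ/r) = √2 × v_c = 30630 m/s.
Δv = v_esc − v_c = 8972 m/s.

Δv ≈ 8970 m/s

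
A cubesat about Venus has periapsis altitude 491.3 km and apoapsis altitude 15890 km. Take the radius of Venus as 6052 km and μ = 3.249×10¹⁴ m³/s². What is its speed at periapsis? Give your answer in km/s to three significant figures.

v ≈ 8.75 km/s

r_p = 6052 + 491.3 = 6543.3 km = 6.5433×10⁶ m.
r_a = 6052 + 15890 = 21942 km = 2.1942×10⁷ m.
Semi-major axis a = (r_p + r_a)/2 = 14243 km = 1.424×10⁷ m.
Vis-viva: v² = μ(2/r − 1/a) = 3.249×10¹⁴ × (3.057×10⁻⁷ − 7.021×10⁻⁸) = 7.650×10⁷ m²/s².
v = 8746 m/s = 8.746 km/s.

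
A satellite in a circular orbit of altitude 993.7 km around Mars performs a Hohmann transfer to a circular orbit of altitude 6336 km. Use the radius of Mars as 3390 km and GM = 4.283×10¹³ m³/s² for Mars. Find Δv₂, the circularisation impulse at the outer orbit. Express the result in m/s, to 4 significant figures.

Δv ≈ 444.3 m/s

r₁ = 3390 + 993.7 = 4383.7 km = 4.3837×10⁶ m.
r₂ = 3390 + 6336 = 9726.0 km = 9.7260×10⁶ m.
Transfer ellipse a_t = (r₁ + r₂)/2 = 7.055×10⁶ m.
At r₁: circular v_c1 = √(μ/r₁) = 3126 m/s; transfer-periapsis v_p = √[μ(2/r₁ − 1/a_t)] = 3670 m/s.
At r₂: circular v_c2 = √(μ/r₂) = 2098 m/s; transfer-apoapsis v_a = √[μ(2/r₂ − 1/a_t)] = 1654 m/s.
Δv₂ = v_c2 − v_a = 444.3 m/s.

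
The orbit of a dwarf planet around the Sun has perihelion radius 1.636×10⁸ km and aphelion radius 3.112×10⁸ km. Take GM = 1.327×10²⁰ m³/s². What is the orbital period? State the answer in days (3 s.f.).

T ≈ 730 days

Semi-major axis a = (r_p + r_a)/2 = (1.6360×10⁸ + 3.1120×10⁸)/2 = 2.3740×10⁸ km = 2.374×10¹¹ m.
By Kepler's third law T = 2π√(a³/μ) = 2π × 1.004×10⁷ = 6.309×10⁷ s.
= 730.2 days.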